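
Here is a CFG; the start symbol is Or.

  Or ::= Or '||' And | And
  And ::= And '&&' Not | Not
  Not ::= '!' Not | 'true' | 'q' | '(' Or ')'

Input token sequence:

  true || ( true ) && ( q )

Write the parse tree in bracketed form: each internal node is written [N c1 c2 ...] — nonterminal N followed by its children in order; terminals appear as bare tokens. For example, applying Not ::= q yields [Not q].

Or
Or || And
And || And
Not || And
true || And
true || And && Not
true || Not && Not
true || ( Or ) && Not
true || ( And ) && Not
true || ( Not ) && Not
true || ( true ) && Not
true || ( true ) && ( Or )
true || ( true ) && ( And )
true || ( true ) && ( Not )
true || ( true ) && ( q )

[Or [Or [And [Not true]]] || [And [And [Not ( [Or [And [Not true]]] )]] && [Not ( [Or [And [Not q]]] )]]]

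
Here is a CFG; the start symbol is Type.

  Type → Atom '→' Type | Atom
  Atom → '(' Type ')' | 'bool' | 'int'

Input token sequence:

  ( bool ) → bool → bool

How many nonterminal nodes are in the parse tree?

[Type [Atom ( [Type [Atom bool]] )] → [Type [Atom bool] → [Type [Atom bool]]]]

8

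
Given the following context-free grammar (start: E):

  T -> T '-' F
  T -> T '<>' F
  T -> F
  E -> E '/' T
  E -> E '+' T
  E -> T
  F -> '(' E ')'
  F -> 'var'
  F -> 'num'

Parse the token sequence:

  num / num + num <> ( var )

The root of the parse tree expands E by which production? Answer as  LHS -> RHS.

E -> E '+' T

[E [E [E [T [F num]]] / [T [F num]]] + [T [T [F num]] <> [F ( [E [T [F var]]] )]]]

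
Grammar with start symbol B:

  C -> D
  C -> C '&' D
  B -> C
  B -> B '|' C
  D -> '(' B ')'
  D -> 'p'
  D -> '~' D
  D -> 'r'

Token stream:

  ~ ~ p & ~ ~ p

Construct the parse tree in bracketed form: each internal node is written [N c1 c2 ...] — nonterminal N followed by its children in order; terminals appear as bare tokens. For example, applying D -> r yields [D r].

[B [C [C [D ~ [D ~ [D p]]]] & [D ~ [D ~ [D p]]]]]

B
C
C & D
D & D
~ D & D
~ ~ D & D
~ ~ p & D
~ ~ p & ~ D
~ ~ p & ~ ~ D
~ ~ p & ~ ~ p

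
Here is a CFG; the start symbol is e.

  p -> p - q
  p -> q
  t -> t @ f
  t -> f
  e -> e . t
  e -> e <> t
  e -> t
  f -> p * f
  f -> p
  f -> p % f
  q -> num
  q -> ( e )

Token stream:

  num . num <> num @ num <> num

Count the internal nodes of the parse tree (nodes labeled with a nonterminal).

[e [e [e [e [t [f [p [q num]]]]] . [t [f [p [q num]]]]] <> [t [t [f [p [q num]]]] @ [f [p [q num]]]]] <> [t [f [p [q num]]]]]

24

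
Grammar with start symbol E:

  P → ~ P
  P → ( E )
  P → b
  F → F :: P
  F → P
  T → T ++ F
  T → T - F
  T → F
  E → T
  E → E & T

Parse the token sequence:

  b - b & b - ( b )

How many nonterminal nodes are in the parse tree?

18

[E [E [T [T [F [P b]]] - [F [P b]]]] & [T [T [F [P b]]] - [F [P ( [E [T [F [P b]]]] )]]]]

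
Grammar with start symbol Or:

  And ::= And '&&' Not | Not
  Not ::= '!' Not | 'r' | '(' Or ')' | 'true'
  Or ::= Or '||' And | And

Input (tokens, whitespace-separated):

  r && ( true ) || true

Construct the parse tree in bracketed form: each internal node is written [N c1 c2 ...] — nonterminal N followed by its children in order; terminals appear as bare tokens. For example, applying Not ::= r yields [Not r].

Or
Or || And
And || And
And && Not || And
Not && Not || And
r && Not || And
r && ( Or ) || And
r && ( And ) || And
r && ( Not ) || And
r && ( true ) || And
r && ( true ) || Not
r && ( true ) || true

[Or [Or [And [And [Not r]] && [Not ( [Or [And [Not true]]] )]]] || [And [Not true]]]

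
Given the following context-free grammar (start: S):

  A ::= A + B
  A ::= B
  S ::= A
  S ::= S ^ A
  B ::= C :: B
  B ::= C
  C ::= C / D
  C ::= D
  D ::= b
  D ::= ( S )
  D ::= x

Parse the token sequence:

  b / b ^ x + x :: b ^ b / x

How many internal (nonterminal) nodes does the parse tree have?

[S [S [S [A [B [C [C [D b]] / [D b]]]]] ^ [A [A [B [C [D x]]]] + [B [C [D x]] :: [B [C [D b]]]]]] ^ [A [B [C [C [D b]] / [D x]]]]]

26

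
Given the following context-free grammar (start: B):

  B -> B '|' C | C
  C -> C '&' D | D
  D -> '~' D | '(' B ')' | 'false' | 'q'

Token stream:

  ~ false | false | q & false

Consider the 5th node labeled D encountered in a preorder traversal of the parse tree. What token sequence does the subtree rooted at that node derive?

[B [B [B [C [D ~ [D false]]]] | [C [D false]]] | [C [C [D q]] & [D false]]]

false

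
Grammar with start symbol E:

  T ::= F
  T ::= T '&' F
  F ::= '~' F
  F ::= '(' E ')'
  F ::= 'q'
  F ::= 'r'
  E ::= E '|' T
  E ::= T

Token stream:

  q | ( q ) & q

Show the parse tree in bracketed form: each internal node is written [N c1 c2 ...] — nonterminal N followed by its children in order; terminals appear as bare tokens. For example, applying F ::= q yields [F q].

[E [E [T [F q]]] | [T [T [F ( [E [T [F q]]] )]] & [F q]]]

E
E | T
T | T
F | T
q | T
q | T & F
q | F & F
q | ( E ) & F
q | ( T ) & F
q | ( F ) & F
q | ( q ) & F
q | ( q ) & q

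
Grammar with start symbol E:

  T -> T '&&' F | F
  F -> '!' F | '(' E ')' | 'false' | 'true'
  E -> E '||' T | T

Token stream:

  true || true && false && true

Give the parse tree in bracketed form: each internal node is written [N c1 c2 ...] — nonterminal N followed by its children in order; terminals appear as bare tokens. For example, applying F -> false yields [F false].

[E [E [T [F true]]] || [T [T [T [F true]] && [F false]] && [F true]]]

E
E || T
T || T
F || T
true || T
true || T && F
true || T && F && F
true || F && F && F
true || true && F && F
true || true && false && F
true || true && false && true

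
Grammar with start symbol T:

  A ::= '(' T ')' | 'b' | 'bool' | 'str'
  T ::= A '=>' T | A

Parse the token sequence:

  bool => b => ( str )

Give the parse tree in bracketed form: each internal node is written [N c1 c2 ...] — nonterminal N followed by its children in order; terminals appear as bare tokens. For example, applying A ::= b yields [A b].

[T [A bool] => [T [A b] => [T [A ( [T [A str]] )]]]]

T
A => T
bool => T
bool => A => T
bool => b => T
bool => b => A
bool => b => ( T )
bool => b => ( A )
bool => b => ( str )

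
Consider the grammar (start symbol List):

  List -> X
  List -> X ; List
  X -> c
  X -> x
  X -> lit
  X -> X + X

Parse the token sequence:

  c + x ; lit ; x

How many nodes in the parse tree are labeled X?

[List [X [X c] + [X x]] ; [List [X lit] ; [List [X x]]]]

5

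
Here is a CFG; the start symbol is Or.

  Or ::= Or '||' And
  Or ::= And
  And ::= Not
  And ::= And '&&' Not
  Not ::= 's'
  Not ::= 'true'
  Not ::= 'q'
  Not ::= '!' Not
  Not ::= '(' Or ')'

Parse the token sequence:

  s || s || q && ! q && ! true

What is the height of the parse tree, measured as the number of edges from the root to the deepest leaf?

[Or [Or [Or [And [Not s]]] || [And [Not s]]] || [And [And [And [Not q]] && [Not ! [Not q]]] && [Not ! [Not true]]]]

5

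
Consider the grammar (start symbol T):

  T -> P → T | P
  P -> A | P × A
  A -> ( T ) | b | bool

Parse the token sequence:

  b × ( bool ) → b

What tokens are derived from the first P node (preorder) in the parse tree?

b × ( bool )

[T [P [P [A b]] × [A ( [T [P [A bool]]] )]] → [T [P [A b]]]]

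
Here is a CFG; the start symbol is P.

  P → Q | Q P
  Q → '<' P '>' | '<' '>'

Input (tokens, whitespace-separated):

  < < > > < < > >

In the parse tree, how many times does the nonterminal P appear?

4

[P [Q < [P [Q < >]] >] [P [Q < [P [Q < >]] >]]]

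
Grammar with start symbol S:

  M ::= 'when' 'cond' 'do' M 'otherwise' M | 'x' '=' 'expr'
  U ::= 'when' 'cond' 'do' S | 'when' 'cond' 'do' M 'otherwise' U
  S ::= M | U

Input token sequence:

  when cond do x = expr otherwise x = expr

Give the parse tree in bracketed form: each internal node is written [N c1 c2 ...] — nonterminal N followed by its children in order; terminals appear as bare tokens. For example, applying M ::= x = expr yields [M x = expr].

S
M
when cond do M otherwise M
when cond do x = expr otherwise M
when cond do x = expr otherwise x = expr

[S [M when cond do [M x = expr] otherwise [M x = expr]]]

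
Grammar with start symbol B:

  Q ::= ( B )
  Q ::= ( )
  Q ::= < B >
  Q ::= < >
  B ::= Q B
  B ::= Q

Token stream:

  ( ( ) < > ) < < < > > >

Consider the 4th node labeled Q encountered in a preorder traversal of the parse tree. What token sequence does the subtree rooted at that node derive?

[B [Q ( [B [Q ( )] [B [Q < >]]] )] [B [Q < [B [Q < [B [Q < >]] >]] >]]]

< < < > > >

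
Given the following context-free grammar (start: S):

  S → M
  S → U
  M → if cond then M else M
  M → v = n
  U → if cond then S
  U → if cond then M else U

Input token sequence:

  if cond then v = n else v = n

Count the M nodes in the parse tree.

[S [M if cond then [M v = n] else [M v = n]]]

3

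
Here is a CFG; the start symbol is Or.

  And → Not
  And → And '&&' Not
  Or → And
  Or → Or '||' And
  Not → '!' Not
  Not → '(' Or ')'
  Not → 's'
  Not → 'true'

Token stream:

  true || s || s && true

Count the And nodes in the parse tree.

[Or [Or [Or [And [Not true]]] || [And [Not s]]] || [And [And [Not s]] && [Not true]]]

4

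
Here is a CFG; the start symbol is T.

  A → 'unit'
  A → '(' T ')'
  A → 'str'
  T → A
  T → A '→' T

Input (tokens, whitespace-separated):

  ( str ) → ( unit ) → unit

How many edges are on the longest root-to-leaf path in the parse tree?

[T [A ( [T [A str]] )] → [T [A ( [T [A unit]] )] → [T [A unit]]]]

5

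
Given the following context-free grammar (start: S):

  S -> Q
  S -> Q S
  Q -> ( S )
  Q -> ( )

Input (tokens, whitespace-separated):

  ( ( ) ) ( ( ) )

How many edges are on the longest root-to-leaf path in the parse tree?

[S [Q ( [S [Q ( )]] )] [S [Q ( [S [Q ( )]] )]]]

5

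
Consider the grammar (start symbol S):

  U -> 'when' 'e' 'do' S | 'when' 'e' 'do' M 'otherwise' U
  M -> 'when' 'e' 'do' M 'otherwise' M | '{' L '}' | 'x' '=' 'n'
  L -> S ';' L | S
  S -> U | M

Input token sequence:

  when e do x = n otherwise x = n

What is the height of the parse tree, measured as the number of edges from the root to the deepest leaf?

3

[S [M when e do [M x = n] otherwise [M x = n]]]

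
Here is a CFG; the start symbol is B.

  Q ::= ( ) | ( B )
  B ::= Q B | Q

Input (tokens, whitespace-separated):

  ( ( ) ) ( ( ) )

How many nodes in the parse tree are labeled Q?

4

[B [Q ( [B [Q ( )]] )] [B [Q ( [B [Q ( )]] )]]]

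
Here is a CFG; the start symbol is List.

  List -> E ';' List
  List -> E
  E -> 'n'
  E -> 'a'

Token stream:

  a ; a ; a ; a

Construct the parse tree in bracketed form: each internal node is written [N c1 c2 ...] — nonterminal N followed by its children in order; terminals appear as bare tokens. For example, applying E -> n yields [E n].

[List [E a] ; [List [E a] ; [List [E a] ; [List [E a]]]]]

List
E ; List
a ; List
a ; E ; List
a ; a ; List
a ; a ; E ; List
a ; a ; a ; List
a ; a ; a ; E
a ; a ; a ; a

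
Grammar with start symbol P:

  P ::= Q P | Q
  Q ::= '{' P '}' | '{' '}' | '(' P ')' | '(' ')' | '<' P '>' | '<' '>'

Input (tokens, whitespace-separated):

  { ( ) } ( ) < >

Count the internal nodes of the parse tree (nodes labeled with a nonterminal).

8

[P [Q { [P [Q ( )]] }] [P [Q ( )] [P [Q < >]]]]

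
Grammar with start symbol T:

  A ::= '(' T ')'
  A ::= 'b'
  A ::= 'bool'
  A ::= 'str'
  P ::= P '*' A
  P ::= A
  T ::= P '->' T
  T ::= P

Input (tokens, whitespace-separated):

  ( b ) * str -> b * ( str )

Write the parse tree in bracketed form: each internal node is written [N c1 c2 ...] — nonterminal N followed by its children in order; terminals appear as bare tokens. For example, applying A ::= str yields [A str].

T
P -> T
P * A -> T
A * A -> T
( T ) * A -> T
( P ) * A -> T
( A ) * A -> T
( b ) * A -> T
( b ) * str -> T
( b ) * str -> P
( b ) * str -> P * A
( b ) * str -> A * A
( b ) * str -> b * A
( b ) * str -> b * ( T )
( b ) * str -> b * ( P )
( b ) * str -> b * ( A )
( b ) * str -> b * ( str )

[T [P [P [A ( [T [P [A b]]] )]] * [A str]] -> [T [P [P [A b]] * [A ( [T [P [A str]]] )]]]]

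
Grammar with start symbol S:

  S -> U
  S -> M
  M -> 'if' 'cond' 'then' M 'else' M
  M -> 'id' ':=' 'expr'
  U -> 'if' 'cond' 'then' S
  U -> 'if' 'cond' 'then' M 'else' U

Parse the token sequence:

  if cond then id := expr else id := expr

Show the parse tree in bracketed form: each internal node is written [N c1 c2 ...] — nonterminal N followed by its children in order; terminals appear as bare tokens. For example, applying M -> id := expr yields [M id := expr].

S
M
if cond then M else M
if cond then id := expr else M
if cond then id := expr else id := expr

[S [M if cond then [M id := expr] else [M id := expr]]]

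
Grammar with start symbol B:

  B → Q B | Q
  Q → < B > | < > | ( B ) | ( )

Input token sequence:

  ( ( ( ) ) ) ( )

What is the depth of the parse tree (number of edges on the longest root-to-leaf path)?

[B [Q ( [B [Q ( [B [Q ( )]] )]] )] [B [Q ( )]]]

6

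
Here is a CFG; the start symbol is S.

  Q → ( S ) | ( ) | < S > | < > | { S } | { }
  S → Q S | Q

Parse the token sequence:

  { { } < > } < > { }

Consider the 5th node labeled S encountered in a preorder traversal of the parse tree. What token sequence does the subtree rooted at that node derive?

[S [Q { [S [Q { }] [S [Q < >]]] }] [S [Q < >] [S [Q { }]]]]

{ }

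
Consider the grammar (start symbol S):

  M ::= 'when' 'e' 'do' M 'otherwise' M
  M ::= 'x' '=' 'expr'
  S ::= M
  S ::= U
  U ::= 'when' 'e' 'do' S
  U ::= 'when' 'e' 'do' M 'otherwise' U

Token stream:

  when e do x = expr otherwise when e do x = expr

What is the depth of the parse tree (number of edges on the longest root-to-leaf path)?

[S [U when e do [M x = expr] otherwise [U when e do [S [M x = expr]]]]]

5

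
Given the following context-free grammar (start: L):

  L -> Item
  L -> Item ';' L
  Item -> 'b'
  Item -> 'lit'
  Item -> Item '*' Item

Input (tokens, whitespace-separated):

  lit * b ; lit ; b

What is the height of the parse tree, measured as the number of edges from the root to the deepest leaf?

[L [Item [Item lit] * [Item b]] ; [L [Item lit] ; [L [Item b]]]]

4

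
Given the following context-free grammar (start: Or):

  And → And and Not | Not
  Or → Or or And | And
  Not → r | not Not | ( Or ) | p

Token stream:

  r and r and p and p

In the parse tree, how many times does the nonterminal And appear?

4

[Or [And [And [And [And [Not r]] and [Not r]] and [Not p]] and [Not p]]]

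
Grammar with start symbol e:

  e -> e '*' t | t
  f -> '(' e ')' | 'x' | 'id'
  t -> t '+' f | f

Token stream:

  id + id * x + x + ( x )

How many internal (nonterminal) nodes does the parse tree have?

15

[e [e [t [t [f id]] + [f id]]] * [t [t [t [f x]] + [f x]] + [f ( [e [t [f x]]] )]]]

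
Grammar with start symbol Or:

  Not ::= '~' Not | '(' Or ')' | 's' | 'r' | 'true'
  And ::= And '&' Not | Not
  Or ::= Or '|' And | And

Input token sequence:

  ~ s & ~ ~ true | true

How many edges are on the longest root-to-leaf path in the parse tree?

6

[Or [Or [And [And [Not ~ [Not s]]] & [Not ~ [Not ~ [Not true]]]]] | [And [Not true]]]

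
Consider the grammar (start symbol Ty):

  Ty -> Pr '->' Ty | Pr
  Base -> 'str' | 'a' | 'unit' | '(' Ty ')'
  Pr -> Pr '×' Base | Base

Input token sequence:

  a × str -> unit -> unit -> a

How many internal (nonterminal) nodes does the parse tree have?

[Ty [Pr [Pr [Base a]] × [Base str]] -> [Ty [Pr [Base unit]] -> [Ty [Pr [Base unit]] -> [Ty [Pr [Base a]]]]]]

14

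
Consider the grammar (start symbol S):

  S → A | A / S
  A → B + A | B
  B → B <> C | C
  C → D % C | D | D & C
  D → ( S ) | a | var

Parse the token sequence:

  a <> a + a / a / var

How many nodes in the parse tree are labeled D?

[S [A [B [B [C [D a]]] <> [C [D a]]] + [A [B [C [D a]]]]] / [S [A [B [C [D a]]]] / [S [A [B [C [D var]]]]]]]

5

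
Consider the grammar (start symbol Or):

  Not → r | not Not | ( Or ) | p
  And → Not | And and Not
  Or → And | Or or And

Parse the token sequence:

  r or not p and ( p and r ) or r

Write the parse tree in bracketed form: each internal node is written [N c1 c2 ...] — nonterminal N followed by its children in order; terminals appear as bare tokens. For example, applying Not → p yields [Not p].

Or
Or or And
Or or And or And
And or And or And
Not or And or And
r or And or And
r or And and Not or And
r or Not and Not or And
r or not Not and Not or And
r or not p and Not or And
r or not p and ( Or ) or And
r or not p and ( And ) or And
r or not p and ( And and Not ) or And
r or not p and ( Not and Not ) or And
r or not p and ( p and Not ) or And
r or not p and ( p and r ) or And
r or not p and ( p and r ) or Not
r or not p and ( p and r ) or r

[Or [Or [Or [And [Not r]]] or [And [And [Not not [Not p]]] and [Not ( [Or [And [And [Not p]] and [Not r]]] )]]] or [And [Not r]]]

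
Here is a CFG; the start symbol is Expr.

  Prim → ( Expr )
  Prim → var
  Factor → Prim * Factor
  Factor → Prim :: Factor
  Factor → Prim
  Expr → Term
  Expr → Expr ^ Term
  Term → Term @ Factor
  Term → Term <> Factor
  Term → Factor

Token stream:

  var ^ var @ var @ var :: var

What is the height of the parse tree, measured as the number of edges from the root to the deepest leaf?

[Expr [Expr [Term [Factor [Prim var]]]] ^ [Term [Term [Term [Factor [Prim var]]] @ [Factor [Prim var]]] @ [Factor [Prim var] :: [Factor [Prim var]]]]]

6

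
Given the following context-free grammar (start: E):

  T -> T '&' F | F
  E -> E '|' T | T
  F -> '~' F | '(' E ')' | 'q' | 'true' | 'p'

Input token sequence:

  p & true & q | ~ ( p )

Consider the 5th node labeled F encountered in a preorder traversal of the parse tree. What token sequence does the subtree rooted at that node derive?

[E [E [T [T [T [F p]] & [F true]] & [F q]]] | [T [F ~ [F ( [E [T [F p]]] )]]]]

( p )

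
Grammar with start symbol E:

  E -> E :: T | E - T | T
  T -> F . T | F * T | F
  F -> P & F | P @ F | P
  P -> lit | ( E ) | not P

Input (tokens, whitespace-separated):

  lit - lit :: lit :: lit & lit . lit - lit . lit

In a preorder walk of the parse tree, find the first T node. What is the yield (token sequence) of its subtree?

lit

[E [E [E [E [E [T [F [P lit]]]] - [T [F [P lit]]]] :: [T [F [P lit]]]] :: [T [F [P lit] & [F [P lit]]] . [T [F [P lit]]]]] - [T [F [P lit]] . [T [F [P lit]]]]]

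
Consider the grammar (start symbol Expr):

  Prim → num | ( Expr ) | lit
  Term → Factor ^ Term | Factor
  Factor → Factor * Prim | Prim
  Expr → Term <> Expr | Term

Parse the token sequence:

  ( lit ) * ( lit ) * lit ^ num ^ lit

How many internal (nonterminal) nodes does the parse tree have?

22

[Expr [Term [Factor [Factor [Factor [Prim ( [Expr [Term [Factor [Prim lit]]]] )]] * [Prim ( [Expr [Term [Factor [Prim lit]]]] )]] * [Prim lit]] ^ [Term [Factor [Prim num]] ^ [Term [Factor [Prim lit]]]]]]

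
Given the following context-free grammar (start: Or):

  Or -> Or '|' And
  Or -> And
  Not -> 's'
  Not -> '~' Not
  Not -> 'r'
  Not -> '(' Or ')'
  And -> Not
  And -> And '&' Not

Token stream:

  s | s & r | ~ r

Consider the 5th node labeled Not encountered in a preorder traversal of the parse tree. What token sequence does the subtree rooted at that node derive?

[Or [Or [Or [And [Not s]]] | [And [And [Not s]] & [Not r]]] | [And [Not ~ [Not r]]]]

r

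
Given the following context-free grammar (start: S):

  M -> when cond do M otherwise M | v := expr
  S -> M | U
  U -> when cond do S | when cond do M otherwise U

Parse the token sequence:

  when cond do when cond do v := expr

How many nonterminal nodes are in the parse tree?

6

[S [U when cond do [S [U when cond do [S [M v := expr]]]]]]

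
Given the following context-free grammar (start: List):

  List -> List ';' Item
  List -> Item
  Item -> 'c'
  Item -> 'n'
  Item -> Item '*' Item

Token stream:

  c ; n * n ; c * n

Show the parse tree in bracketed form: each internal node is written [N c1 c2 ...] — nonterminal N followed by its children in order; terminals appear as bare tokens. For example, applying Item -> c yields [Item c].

[List [List [List [Item c]] ; [Item [Item n] * [Item n]]] ; [Item [Item c] * [Item n]]]

List
List ; Item
List ; Item ; Item
Item ; Item ; Item
c ; Item ; Item
c ; Item * Item ; Item
c ; n * Item ; Item
c ; n * n ; Item
c ; n * n ; Item * Item
c ; n * n ; c * Item
c ; n * n ; c * n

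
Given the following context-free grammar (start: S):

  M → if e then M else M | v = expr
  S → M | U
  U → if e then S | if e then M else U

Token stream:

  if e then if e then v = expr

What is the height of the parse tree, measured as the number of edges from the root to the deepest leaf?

[S [U if e then [S [U if e then [S [M v = expr]]]]]]

6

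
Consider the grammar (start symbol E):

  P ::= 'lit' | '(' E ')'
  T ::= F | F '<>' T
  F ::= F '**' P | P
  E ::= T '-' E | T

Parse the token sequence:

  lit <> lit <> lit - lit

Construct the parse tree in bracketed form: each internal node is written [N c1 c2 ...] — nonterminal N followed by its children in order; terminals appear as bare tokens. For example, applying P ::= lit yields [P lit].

E
T - E
F <> T - E
P <> T - E
lit <> T - E
lit <> F <> T - E
lit <> P <> T - E
lit <> lit <> T - E
lit <> lit <> F - E
lit <> lit <> P - E
lit <> lit <> lit - E
lit <> lit <> lit - T
lit <> lit <> lit - F
lit <> lit <> lit - P
lit <> lit <> lit - lit

[E [T [F [P lit]] <> [T [F [P lit]] <> [T [F [P lit]]]]] - [E [T [F [P lit]]]]]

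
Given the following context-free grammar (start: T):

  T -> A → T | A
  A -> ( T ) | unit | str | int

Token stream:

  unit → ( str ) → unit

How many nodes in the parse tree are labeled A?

[T [A unit] → [T [A ( [T [A str]] )] → [T [A unit]]]]

4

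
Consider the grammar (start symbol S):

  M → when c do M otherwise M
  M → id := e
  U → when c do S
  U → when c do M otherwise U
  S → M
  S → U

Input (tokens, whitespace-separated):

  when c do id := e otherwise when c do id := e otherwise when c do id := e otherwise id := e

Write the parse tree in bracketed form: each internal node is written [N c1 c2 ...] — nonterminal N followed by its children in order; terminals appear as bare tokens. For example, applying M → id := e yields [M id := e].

[S [M when c do [M id := e] otherwise [M when c do [M id := e] otherwise [M when c do [M id := e] otherwise [M id := e]]]]]

S
M
when c do M otherwise M
when c do id := e otherwise M
when c do id := e otherwise when c do M otherwise M
when c do id := e otherwise when c do id := e otherwise M
when c do id := e otherwise when c do id := e otherwise when c do M otherwise M
when c do id := e otherwise when c do id := e otherwise when c do id := e otherwise M
when c do id := e otherwise when c do id := e otherwise when c do id := e otherwise id := e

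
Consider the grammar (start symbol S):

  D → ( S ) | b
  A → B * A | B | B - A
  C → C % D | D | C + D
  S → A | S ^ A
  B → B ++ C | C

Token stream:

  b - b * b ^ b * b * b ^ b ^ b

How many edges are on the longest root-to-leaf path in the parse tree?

10

[S [S [S [S [A [B [C [D b]]] - [A [B [C [D b]]] * [A [B [C [D b]]]]]]] ^ [A [B [C [D b]]] * [A [B [C [D b]]] * [A [B [C [D b]]]]]]] ^ [A [B [C [D b]]]]] ^ [A [B [C [D b]]]]]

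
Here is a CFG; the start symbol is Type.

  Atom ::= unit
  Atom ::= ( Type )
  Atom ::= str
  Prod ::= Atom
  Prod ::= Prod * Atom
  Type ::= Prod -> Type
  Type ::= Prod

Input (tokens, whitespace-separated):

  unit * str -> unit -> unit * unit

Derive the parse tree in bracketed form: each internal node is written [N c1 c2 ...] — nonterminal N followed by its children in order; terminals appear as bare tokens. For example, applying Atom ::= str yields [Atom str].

[Type [Prod [Prod [Atom unit]] * [Atom str]] -> [Type [Prod [Atom unit]] -> [Type [Prod [Prod [Atom unit]] * [Atom unit]]]]]

Type
Prod -> Type
Prod * Atom -> Type
Atom * Atom -> Type
unit * Atom -> Type
unit * str -> Type
unit * str -> Prod -> Type
unit * str -> Atom -> Type
unit * str -> unit -> Type
unit * str -> unit -> Prod
unit * str -> unit -> Prod * Atom
unit * str -> unit -> Atom * Atom
unit * str -> unit -> unit * Atom
unit * str -> unit -> unit * unit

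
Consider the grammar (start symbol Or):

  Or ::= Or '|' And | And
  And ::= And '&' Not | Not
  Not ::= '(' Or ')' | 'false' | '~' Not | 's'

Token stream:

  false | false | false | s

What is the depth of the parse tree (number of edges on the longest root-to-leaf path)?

[Or [Or [Or [Or [And [Not false]]] | [And [Not false]]] | [And [Not false]]] | [And [Not s]]]

6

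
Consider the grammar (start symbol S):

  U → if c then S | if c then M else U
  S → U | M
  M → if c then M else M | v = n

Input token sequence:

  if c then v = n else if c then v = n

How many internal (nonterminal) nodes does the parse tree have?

6

[S [U if c then [M v = n] else [U if c then [S [M v = n]]]]]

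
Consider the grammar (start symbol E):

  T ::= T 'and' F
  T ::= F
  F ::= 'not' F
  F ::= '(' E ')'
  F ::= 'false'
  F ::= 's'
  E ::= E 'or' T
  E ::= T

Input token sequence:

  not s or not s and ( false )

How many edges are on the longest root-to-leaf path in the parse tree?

6

[E [E [T [F not [F s]]]] or [T [T [F not [F s]]] and [F ( [E [T [F false]]] )]]]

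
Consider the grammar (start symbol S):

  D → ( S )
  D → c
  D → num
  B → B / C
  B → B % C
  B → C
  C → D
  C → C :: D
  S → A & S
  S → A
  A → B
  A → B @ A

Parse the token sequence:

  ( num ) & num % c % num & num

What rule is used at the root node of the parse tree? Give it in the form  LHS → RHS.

S → A & S

[S [A [B [C [D ( [S [A [B [C [D num]]]]] )]]]] & [S [A [B [B [B [C [D num]]] % [C [D c]]] % [C [D num]]]] & [S [A [B [C [D num]]]]]]]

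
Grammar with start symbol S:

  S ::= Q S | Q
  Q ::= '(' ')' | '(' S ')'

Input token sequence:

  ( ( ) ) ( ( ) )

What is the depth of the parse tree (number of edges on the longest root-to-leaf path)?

5

[S [Q ( [S [Q ( )]] )] [S [Q ( [S [Q ( )]] )]]]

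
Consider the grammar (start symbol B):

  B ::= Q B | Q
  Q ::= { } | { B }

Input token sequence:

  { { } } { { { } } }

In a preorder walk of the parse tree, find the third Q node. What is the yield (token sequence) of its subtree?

{ { { } } }

[B [Q { [B [Q { }]] }] [B [Q { [B [Q { [B [Q { }]] }]] }]]]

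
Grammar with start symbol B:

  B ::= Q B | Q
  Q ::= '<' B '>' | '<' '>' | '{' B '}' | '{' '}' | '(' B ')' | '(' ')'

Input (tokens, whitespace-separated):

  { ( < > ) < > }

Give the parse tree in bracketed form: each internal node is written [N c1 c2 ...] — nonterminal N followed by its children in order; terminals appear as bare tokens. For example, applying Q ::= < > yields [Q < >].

B
Q
{ B }
{ Q B }
{ ( B ) B }
{ ( Q ) B }
{ ( < > ) B }
{ ( < > ) Q }
{ ( < > ) < > }

[B [Q { [B [Q ( [B [Q < >]] )] [B [Q < >]]] }]]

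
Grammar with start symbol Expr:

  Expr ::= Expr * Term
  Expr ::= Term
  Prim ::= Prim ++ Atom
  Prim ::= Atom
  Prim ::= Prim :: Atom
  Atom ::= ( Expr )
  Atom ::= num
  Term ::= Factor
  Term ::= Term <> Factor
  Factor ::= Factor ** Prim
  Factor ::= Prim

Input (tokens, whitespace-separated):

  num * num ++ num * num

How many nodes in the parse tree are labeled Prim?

4

[Expr [Expr [Expr [Term [Factor [Prim [Atom num]]]]] * [Term [Factor [Prim [Prim [Atom num]] ++ [Atom num]]]]] * [Term [Factor [Prim [Atom num]]]]]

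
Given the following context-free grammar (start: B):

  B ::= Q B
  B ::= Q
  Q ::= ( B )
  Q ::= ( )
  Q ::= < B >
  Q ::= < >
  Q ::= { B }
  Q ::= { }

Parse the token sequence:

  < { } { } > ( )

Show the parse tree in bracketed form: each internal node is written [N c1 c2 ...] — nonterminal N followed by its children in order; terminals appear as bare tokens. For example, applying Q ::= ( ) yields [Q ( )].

B
Q B
< B > B
< Q B > B
< { } B > B
< { } Q > B
< { } { } > B
< { } { } > Q
< { } { } > ( )

[B [Q < [B [Q { }] [B [Q { }]]] >] [B [Q ( )]]]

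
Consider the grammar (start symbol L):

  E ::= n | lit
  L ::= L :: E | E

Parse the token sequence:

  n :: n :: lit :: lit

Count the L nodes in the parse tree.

[L [L [L [L [E n]] :: [E n]] :: [E lit]] :: [E lit]]

4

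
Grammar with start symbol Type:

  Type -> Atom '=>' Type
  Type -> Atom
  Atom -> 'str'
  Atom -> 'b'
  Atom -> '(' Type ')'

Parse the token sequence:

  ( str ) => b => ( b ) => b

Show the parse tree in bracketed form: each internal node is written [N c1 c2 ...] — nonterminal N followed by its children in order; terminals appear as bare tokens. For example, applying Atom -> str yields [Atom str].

[Type [Atom ( [Type [Atom str]] )] => [Type [Atom b] => [Type [Atom ( [Type [Atom b]] )] => [Type [Atom b]]]]]

Type
Atom => Type
( Type ) => Type
( Atom ) => Type
( str ) => Type
( str ) => Atom => Type
( str ) => b => Type
( str ) => b => Atom => Type
( str ) => b => ( Type ) => Type
( str ) => b => ( Atom ) => Type
( str ) => b => ( b ) => Type
( str ) => b => ( b ) => Atom
( str ) => b => ( b ) => b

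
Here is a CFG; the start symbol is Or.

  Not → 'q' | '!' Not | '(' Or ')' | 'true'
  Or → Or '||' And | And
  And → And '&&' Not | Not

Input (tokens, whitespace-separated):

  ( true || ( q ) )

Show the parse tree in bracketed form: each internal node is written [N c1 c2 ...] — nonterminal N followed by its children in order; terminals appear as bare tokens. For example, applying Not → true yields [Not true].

[Or [And [Not ( [Or [Or [And [Not true]]] || [And [Not ( [Or [And [Not q]]] )]]] )]]]

Or
And
Not
( Or )
( Or || And )
( And || And )
( Not || And )
( true || And )
( true || Not )
( true || ( Or ) )
( true || ( And ) )
( true || ( Not ) )
( true || ( q ) )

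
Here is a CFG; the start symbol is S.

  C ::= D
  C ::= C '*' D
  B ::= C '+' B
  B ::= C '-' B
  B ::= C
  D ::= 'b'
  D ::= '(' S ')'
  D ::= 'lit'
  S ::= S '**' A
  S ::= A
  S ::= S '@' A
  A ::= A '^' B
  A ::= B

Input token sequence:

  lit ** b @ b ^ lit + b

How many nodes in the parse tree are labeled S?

3

[S [S [S [A [B [C [D lit]]]]] ** [A [B [C [D b]]]]] @ [A [A [B [C [D b]]]] ^ [B [C [D lit]] + [B [C [D b]]]]]]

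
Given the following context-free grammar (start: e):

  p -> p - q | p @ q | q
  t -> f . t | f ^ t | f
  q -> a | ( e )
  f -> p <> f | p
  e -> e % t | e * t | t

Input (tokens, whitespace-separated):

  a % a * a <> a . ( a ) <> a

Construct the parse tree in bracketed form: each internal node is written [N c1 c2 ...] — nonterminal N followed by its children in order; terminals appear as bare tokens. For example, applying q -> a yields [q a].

[e [e [e [t [f [p [q a]]]]] % [t [f [p [q a]]]]] * [t [f [p [q a]] <> [f [p [q a]]]] . [t [f [p [q ( [e [t [f [p [q a]]]]] )]] <> [f [p [q a]]]]]]]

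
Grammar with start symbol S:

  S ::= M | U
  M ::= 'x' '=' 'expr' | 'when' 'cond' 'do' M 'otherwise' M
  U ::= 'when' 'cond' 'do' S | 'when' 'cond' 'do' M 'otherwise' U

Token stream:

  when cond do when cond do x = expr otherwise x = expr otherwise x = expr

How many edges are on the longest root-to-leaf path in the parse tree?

4

[S [M when cond do [M when cond do [M x = expr] otherwise [M x = expr]] otherwise [M x = expr]]]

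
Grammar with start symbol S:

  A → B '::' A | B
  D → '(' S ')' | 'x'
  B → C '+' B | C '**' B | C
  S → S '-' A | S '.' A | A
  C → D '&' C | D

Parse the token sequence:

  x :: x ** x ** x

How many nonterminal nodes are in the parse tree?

15

[S [A [B [C [D x]]] :: [A [B [C [D x]] ** [B [C [D x]] ** [B [C [D x]]]]]]]]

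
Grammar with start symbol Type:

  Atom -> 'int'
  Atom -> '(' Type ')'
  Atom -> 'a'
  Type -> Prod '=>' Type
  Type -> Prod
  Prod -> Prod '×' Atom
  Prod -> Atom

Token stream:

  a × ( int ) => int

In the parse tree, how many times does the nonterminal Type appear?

3

[Type [Prod [Prod [Atom a]] × [Atom ( [Type [Prod [Atom int]]] )]] => [Type [Prod [Atom int]]]]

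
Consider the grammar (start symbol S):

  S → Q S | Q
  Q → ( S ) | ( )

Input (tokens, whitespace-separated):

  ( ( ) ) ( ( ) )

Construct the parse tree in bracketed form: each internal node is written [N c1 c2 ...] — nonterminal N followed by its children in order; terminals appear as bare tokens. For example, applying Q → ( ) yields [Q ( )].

S
Q S
( S ) S
( Q ) S
( ( ) ) S
( ( ) ) Q
( ( ) ) ( S )
( ( ) ) ( Q )
( ( ) ) ( ( ) )

[S [Q ( [S [Q ( )]] )] [S [Q ( [S [Q ( )]] )]]]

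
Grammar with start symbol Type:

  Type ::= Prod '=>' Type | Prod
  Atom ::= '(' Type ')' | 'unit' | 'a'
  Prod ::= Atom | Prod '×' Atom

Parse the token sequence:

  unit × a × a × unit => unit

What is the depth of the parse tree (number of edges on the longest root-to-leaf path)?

6

[Type [Prod [Prod [Prod [Prod [Atom unit]] × [Atom a]] × [Atom a]] × [Atom unit]] => [Type [Prod [Atom unit]]]]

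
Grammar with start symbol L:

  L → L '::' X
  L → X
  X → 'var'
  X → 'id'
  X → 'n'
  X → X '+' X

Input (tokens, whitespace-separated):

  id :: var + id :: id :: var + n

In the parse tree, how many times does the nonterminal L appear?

[L [L [L [L [X id]] :: [X [X var] + [X id]]] :: [X id]] :: [X [X var] + [X n]]]

4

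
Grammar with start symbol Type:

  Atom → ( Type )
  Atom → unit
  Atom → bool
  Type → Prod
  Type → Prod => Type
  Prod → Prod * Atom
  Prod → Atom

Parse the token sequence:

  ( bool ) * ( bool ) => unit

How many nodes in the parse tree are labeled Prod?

5

[Type [Prod [Prod [Atom ( [Type [Prod [Atom bool]]] )]] * [Atom ( [Type [Prod [Atom bool]]] )]] => [Type [Prod [Atom unit]]]]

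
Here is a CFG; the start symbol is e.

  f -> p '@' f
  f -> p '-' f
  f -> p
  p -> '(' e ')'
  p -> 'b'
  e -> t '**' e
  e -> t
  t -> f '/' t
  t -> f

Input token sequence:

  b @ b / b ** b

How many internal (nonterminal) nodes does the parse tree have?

13

[e [t [f [p b] @ [f [p b]]] / [t [f [p b]]]] ** [e [t [f [p b]]]]]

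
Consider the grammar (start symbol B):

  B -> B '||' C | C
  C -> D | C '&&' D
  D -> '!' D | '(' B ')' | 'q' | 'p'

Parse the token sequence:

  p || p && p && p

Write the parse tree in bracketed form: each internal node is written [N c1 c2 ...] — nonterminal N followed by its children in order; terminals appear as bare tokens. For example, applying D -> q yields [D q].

[B [B [C [D p]]] || [C [C [C [D p]] && [D p]] && [D p]]]

B
B || C
C || C
D || C
p || C
p || C && D
p || C && D && D
p || D && D && D
p || p && D && D
p || p && p && D
p || p && p && p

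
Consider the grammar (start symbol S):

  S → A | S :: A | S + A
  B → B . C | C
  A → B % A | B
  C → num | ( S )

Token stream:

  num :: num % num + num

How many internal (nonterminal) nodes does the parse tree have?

[S [S [S [A [B [C num]]]] :: [A [B [C num]] % [A [B [C num]]]]] + [A [B [C num]]]]

15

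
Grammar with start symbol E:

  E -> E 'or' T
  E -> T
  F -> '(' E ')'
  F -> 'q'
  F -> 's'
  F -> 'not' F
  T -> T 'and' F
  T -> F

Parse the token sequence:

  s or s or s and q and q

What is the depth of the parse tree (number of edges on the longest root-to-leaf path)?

[E [E [E [T [F s]]] or [T [F s]]] or [T [T [T [F s]] and [F q]] and [F q]]]

5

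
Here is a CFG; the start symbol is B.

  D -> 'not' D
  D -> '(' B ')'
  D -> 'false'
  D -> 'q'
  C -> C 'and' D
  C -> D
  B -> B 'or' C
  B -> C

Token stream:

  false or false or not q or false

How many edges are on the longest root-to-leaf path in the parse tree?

6

[B [B [B [B [C [D false]]] or [C [D false]]] or [C [D not [D q]]]] or [C [D false]]]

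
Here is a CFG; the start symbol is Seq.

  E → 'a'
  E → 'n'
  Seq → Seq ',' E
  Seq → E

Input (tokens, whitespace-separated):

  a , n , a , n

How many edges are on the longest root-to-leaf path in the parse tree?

[Seq [Seq [Seq [Seq [E a]] , [E n]] , [E a]] , [E n]]

5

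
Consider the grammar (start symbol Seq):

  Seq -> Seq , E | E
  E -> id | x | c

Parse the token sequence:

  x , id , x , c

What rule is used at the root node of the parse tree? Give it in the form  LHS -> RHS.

Seq -> Seq , E

[Seq [Seq [Seq [Seq [E x]] , [E id]] , [E x]] , [E c]]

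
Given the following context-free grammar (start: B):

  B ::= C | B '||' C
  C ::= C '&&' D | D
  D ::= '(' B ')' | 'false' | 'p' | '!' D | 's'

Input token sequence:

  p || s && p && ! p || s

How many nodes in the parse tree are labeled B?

3

[B [B [B [C [D p]]] || [C [C [C [D s]] && [D p]] && [D ! [D p]]]] || [C [D s]]]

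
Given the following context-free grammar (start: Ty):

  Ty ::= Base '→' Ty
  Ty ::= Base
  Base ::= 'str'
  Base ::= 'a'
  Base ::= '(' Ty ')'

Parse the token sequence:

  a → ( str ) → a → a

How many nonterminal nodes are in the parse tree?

10

[Ty [Base a] → [Ty [Base ( [Ty [Base str]] )] → [Ty [Base a] → [Ty [Base a]]]]]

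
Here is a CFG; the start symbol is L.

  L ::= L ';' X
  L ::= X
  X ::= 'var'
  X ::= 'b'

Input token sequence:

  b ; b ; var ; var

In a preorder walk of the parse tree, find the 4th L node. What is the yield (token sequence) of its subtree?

[L [L [L [L [X b]] ; [X b]] ; [X var]] ; [X var]]

b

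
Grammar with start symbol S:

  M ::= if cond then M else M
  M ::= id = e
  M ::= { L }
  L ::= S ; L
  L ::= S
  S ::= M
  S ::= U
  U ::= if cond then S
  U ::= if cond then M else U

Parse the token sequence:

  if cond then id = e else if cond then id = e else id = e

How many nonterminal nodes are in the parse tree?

6

[S [M if cond then [M id = e] else [M if cond then [M id = e] else [M id = e]]]]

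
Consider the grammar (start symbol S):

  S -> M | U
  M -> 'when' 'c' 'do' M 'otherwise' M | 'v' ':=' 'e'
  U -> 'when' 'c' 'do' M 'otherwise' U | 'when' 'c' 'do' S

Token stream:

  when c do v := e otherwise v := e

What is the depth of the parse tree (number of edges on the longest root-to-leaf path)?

3

[S [M when c do [M v := e] otherwise [M v := e]]]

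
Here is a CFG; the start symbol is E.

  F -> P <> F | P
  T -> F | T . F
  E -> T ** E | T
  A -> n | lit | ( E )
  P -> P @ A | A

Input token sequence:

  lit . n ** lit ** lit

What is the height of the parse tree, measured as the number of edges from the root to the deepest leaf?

[E [T [T [F [P [A lit]]]] . [F [P [A n]]]] ** [E [T [F [P [A lit]]]] ** [E [T [F [P [A lit]]]]]]]

7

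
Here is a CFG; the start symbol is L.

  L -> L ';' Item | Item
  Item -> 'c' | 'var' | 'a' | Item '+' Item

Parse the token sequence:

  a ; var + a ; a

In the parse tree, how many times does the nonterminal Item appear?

[L [L [L [Item a]] ; [Item [Item var] + [Item a]]] ; [Item a]]

5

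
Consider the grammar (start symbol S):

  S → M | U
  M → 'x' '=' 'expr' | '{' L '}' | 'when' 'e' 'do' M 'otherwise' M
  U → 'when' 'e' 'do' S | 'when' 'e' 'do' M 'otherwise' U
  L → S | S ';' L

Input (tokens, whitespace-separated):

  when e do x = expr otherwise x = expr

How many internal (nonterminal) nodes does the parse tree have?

[S [M when e do [M x = expr] otherwise [M x = expr]]]

4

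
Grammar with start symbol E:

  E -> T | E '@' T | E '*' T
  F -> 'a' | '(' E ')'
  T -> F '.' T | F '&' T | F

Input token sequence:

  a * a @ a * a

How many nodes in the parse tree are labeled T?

[E [E [E [E [T [F a]]] * [T [F a]]] @ [T [F a]]] * [T [F a]]]

4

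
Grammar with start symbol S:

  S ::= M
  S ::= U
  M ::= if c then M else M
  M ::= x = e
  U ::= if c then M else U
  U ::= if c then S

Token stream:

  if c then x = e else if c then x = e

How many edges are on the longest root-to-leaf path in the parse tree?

[S [U if c then [M x = e] else [U if c then [S [M x = e]]]]]

5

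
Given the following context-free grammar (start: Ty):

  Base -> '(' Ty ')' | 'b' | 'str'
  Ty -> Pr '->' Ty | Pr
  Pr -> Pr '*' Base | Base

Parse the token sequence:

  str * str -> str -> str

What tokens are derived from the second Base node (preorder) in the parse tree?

str

[Ty [Pr [Pr [Base str]] * [Base str]] -> [Ty [Pr [Base str]] -> [Ty [Pr [Base str]]]]]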